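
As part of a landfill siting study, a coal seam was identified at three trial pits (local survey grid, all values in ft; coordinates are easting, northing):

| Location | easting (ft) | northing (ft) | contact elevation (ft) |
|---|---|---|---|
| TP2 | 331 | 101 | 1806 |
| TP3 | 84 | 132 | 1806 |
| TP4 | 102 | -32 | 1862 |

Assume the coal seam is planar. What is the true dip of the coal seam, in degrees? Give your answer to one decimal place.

Let the plane be z = a·easting + b·northing + c.
TP3−TP2: −247a + 31b = 0;  TP4−TP2: −229a − 133b = 56.
Solving gives a = −0.04345, b = −0.34623.
Gradient magnitude |∇z| = √(a² + b²) = √(0.00189 + 0.11988) = 0.34895.
True dip = arctan(0.34895) = 19.2°, dipping toward N (azimuth ≈ 007°).

19.2°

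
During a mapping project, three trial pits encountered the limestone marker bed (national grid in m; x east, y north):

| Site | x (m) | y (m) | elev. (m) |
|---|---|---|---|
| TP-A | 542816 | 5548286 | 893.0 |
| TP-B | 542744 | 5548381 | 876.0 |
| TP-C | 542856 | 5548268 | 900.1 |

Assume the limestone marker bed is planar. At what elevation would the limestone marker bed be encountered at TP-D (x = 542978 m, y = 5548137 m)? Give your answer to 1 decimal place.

926.9 m

Let the plane be z = a·x + b·y + c.
TP-B−TP-A: −72a + 95b = −17;  TP-C−TP-A: 40a − 18b = 7.1.
Solving gives a = 0.147164537, b = −0.067412141.
Then c = 893 − a·542816 − b·5548286 = 295031.57.
At (542978, 5548137): z = 79907.1 − 374011.8 + 295031.57 = 926.9 m.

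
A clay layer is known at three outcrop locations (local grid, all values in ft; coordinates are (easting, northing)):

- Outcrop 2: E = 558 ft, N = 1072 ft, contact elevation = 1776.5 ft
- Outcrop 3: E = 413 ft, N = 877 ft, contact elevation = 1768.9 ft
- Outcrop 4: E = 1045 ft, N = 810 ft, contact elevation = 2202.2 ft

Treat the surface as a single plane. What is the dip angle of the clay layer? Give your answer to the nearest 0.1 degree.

37.7°

Let the plane be z = a·E + b·N + c.
Outcrop 3−Outcrop 2: −145a − 195b = −7.6;  Outcrop 4−Outcrop 2: 487a − 262b = 425.7.
Solving gives a = 0.63933, b = −0.43643.
Gradient magnitude |∇z| = √(a² + b²) = √(0.40875 + 0.19047) = 0.77409.
True dip = arctan(0.77409) = 37.7°, dipping toward NW (azimuth ≈ 304°).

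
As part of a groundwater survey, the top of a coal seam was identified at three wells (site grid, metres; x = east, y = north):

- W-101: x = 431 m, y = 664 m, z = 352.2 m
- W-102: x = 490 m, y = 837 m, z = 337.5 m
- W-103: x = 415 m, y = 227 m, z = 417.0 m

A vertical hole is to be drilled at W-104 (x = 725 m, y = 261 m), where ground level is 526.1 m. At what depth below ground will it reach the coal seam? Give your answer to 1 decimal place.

Let the plane be z = a·x + b·y + c.
W-102−W-101: 59a + 173b = −14.7;  W-103−W-101: −16a − 437b = 64.8.
Solving gives a = 0.20797, b = −0.15590.
Then c = 352.2 − a·431 − b·664 = 366.08.
At (725, 261): z_contact = 150.78 − 40.69 + 366.08 = 476.17 m.
Depth below ground = 526.1 − 476.17 = 49.9 m.

49.9 m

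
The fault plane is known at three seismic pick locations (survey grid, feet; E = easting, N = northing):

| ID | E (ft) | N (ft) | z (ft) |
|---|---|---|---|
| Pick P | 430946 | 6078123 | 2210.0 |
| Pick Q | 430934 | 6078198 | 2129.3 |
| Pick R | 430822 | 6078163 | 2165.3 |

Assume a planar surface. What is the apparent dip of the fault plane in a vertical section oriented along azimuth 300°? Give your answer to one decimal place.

28.8°

Let the plane be z = a·E + b·N + c.
Pick Q−Pick P: −12a + 75b = −80.7;  Pick R−Pick P: −124a + 40b = −44.7.
Solving gives a = 0.01412, b = −1.07374.
Unit vector along 300° is (sin 300°, cos 300°) = (-0.8660, 0.5000).
Slope in that direction = a·(-0.8660) + b·(0.5000) = −0.54910.
Apparent dip = arctan|0.54910| = 28.8° (true dip is 47.0°, so apparent ≤ true as expected).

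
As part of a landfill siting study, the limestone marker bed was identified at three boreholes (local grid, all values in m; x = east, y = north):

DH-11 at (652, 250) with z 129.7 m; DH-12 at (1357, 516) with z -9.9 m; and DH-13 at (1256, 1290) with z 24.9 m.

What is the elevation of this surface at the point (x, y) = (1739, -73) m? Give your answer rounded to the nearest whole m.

-99 m

Let the plane be z = a·x + b·y + c.
DH-12−DH-11: 705a + 266b = −139.6;  DH-13−DH-11: 604a + 1040b = −104.8.
Solving gives a = −0.20489, b = 0.01822.
Then c = 129.7 − a·652 − b·250 = 258.73.
At (1739, -73): z = −356.3 − 1.3 + 258.73 = -98.9 m.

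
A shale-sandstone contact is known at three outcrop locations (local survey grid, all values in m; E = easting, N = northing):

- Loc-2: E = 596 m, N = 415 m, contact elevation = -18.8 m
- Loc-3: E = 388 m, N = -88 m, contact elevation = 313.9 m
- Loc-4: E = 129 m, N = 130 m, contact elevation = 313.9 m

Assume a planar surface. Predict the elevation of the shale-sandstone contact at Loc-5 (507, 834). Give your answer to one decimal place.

-187.6 m

Two edge vectors: Loc-2→Loc-3 = (-208, -503, 332.7), Loc-2→Loc-4 = (-467, -285, 332.7).
Normal n = (Loc-2→Loc-3) × (Loc-2→Loc-4) = (-72528.6, -86169.3, -175621).
So ∂z/∂E = −n_x/n_z = −0.41298 and ∂z/∂N = −n_y/n_z = −0.49065.
Intercept c from Loc-2: -18.8 + 246.14 + 203.62 = 430.96.
At (507, 834): z = −209.4 − 409.2 + 430.96 = -187.6 m.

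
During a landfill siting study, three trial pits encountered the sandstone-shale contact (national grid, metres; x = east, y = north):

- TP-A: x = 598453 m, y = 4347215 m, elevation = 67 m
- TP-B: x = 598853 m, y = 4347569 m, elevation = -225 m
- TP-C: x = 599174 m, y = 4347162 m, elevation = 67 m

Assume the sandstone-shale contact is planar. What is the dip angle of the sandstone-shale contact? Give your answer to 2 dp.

Let the plane be z = a·x + b·y + c.
TP-B−TP-A: 400a + 354b = −292;  TP-C−TP-A: 721a − 53b = 0.
Solving gives a = −0.05598, b = −0.76160.
Gradient magnitude |∇z| = √(a² + b²) = √(0.00313 + 0.58003) = 0.76365.
True dip = arctan(0.76365) = 37.37°, dipping toward N (azimuth ≈ 004°).

37.37°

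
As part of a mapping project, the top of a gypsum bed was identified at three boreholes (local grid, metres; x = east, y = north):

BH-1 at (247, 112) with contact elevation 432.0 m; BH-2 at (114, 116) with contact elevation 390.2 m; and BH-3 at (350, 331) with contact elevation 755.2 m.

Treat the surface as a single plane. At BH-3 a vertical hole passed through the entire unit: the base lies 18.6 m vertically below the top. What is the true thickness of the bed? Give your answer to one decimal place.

11.0 m

Two edge vectors: BH-1→BH-2 = (-133, 4, -41.8), BH-1→BH-3 = (103, 219, 323.2).
Normal n = (BH-1→BH-2) × (BH-1→BH-3) = (10447, 38680.2, -29539).
So ∂z/∂x = −n_x/n_z = 0.35367 and ∂z/∂y = −n_y/n_z = 1.30946.
|∇z| = √(a²+b²) = 1.35638, so dip δ = arctan(1.35638) = 53.60°.
True thickness = vertical thickness × cos δ = 18.6 × cos 53.60° = 11.0 m.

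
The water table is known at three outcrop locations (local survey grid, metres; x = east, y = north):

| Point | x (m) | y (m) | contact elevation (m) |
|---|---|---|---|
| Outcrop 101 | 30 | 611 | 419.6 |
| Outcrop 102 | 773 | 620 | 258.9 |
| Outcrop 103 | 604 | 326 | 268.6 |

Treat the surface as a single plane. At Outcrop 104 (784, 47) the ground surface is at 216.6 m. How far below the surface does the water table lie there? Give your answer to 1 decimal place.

Let the plane be z = a·x + b·y + c.
Outcrop 102−Outcrop 101: 743a + 9b = −160.7;  Outcrop 103−Outcrop 101: 574a − 285b = −151.
Solving gives a = −0.21740, b = 0.09197.
Then c = 419.6 − a·30 − b·611 = 369.93.
At (784, 47): z_contact = −170.44 + 4.32 + 369.93 = 203.81 m.
Depth below ground = 216.6 − 203.81 = 12.8 m.

12.8 m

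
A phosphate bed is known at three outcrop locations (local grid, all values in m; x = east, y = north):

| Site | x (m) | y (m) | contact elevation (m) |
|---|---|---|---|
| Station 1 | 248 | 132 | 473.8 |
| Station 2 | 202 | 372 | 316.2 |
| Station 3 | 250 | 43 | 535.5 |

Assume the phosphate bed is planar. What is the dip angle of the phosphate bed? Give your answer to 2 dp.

36.16°

Two edge vectors: Station 1→Station 2 = (-46, 240, -157.6), Station 1→Station 3 = (2, -89, 61.7).
Normal n = (Station 1→Station 2) × (Station 1→Station 3) = (781.6, 2523, 3614).
So ∂z/∂x = −n_x/n_z = −0.21627 and ∂z/∂y = −n_y/n_z = −0.69812.
Gradient magnitude |∇z| = √(a² + b²) = √(0.04677 + 0.48737) = 0.73085.
True dip = arctan(0.73085) = 36.16°, dipping toward NNE (azimuth ≈ 017°).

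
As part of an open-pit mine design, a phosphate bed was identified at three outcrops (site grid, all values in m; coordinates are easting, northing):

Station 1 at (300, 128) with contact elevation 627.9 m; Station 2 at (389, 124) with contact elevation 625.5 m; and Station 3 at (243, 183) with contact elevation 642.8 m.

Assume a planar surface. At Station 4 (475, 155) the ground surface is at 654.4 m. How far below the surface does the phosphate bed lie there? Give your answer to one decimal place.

22.3 m

Let the plane be z = a·easting + b·northing + c.
Station 2−Station 1: 89a − 4b = −2.4;  Station 3−Station 1: −57a + 55b = 14.9.
Solving gives a = −0.01551, b = 0.25483.
Then c = 627.9 − a·300 − b·128 = 599.94.
At (475, 155): z_contact = −7.37 + 39.50 + 599.94 = 632.07 m.
Depth below ground = 654.4 − 632.07 = 22.3 m.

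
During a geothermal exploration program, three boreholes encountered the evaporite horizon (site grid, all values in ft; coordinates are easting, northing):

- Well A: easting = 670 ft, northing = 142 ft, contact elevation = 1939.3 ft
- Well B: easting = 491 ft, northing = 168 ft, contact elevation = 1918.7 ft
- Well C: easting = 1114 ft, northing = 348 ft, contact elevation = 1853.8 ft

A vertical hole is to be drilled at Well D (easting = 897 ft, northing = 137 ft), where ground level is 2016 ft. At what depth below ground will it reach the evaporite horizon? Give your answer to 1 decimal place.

Two edge vectors: Well A→Well B = (-179, 26, -20.6), Well A→Well C = (444, 206, -85.5).
Normal n = (Well A→Well B) × (Well A→Well C) = (2020.6, -24450.9, -48418).
So ∂z/∂easting = −n_x/n_z = 0.041732 and ∂z/∂northing = −n_y/n_z = −0.504996.
Intercept c from Well A: 1939.3 − 27.96 + 71.71 = 1983.05.
At (897, 137): z_contact = 37.43 − 69.18 + 1983.05 = 1951.30 ft.
Depth below ground = 2016 − 1951.30 = 64.7 ft.

64.7 ft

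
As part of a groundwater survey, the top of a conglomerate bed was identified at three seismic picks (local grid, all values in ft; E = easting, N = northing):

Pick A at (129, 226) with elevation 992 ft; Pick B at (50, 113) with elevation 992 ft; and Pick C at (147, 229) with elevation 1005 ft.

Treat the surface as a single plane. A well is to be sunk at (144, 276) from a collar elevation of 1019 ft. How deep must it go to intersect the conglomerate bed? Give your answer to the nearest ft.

43 ft

Two edge vectors: Pick A→Pick B = (-79, -113, 0), Pick A→Pick C = (18, 3, 13).
Normal n = (Pick A→Pick B) × (Pick A→Pick C) = (-1469, 1027, 1797).
So ∂z/∂E = −n_x/n_z = 0.81747 and ∂z/∂N = −n_y/n_z = −0.57151.
Intercept c from Pick A: 992 − 105.45 + 129.16 = 1015.71.
At (144, 276): z_contact = 117.7 − 157.7 + 1015.71 = 975.7 ft.
Depth below ground = 1019 − 975.7 = 43 ft.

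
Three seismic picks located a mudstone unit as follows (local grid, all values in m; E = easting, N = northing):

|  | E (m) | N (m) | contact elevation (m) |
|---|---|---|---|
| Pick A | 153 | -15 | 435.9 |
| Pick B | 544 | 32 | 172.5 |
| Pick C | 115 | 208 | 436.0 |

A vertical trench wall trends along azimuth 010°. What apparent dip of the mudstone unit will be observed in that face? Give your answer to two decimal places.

Two edge vectors: Pick A→Pick B = (391, 47, -263.4), Pick A→Pick C = (-38, 223, 0.1).
Normal n = (Pick A→Pick B) × (Pick A→Pick C) = (58742.9, 9970.1, 88979).
So ∂z/∂E = −n_x/n_z = −0.66019 and ∂z/∂N = −n_y/n_z = −0.11205.
Unit vector along 010° is (sin 10°, cos 10°) = (0.1736, 0.9848).
Slope in that direction = a·(0.1736) + b·(0.9848) = −0.22499.
Apparent dip = arctan|0.22499| = 12.68° (true dip is 33.8°, so apparent ≤ true as expected).

12.68°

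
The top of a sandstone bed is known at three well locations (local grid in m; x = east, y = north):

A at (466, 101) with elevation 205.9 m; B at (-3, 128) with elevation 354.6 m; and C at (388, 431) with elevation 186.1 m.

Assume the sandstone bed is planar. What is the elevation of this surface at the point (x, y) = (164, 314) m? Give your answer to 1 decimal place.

274.9 m

Two edge vectors: A→B = (-469, 27, 148.7), A→C = (-78, 330, -19.8).
Normal n = (A→B) × (A→C) = (-49605.6, -20884.8, -152664).
So ∂z/∂x = −n_x/n_z = −0.32493 and ∂z/∂y = −n_y/n_z = −0.13680.
Intercept c from A: 205.9 + 151.42 + 13.82 = 371.14.
At (164, 314): z = −53.3 − 43.0 + 371.14 = 274.9 m.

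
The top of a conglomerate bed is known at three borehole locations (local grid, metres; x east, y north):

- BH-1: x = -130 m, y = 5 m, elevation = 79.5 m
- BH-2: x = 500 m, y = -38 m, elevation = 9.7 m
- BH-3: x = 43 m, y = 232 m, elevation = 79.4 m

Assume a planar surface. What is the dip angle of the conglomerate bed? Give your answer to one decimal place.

Two edge vectors: BH-1→BH-2 = (630, -43, -69.8), BH-1→BH-3 = (173, 227, -0.1).
Normal n = (BH-1→BH-2) × (BH-1→BH-3) = (15848.9, -12012.4, 150449).
So ∂z/∂x = −n_x/n_z = −0.10534 and ∂z/∂y = −n_y/n_z = 0.07984.
Gradient magnitude |∇z| = √(a² + b²) = √(0.01110 + 0.00638) = 0.13218.
True dip = arctan(0.13218) = 7.5°, dipping toward SE (azimuth ≈ 127°).

7.5°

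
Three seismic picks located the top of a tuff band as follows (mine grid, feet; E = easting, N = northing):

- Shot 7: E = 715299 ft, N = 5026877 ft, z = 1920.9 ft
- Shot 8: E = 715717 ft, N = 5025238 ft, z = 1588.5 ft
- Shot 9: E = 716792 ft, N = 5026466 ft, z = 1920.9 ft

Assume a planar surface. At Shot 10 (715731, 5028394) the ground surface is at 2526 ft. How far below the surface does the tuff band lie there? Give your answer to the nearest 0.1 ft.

Let the plane be z = a·E + b·N + c.
Shot 8−Shot 7: 418a − 1639b = −332.4;  Shot 9−Shot 7: 1493a − 411b = 0.
Solving gives a = 0.060045121, b = 0.218120110.
Then c = 1920.9 − a·715299 − b·5026877 = −1137492.28.
At (715731, 5028394): z_contact = 42976.15 + 1096793.85 − 1137492.28 = 2277.73 ft.
Depth below ground = 2526 − 2277.73 = 248.3 ft.

248.3 ft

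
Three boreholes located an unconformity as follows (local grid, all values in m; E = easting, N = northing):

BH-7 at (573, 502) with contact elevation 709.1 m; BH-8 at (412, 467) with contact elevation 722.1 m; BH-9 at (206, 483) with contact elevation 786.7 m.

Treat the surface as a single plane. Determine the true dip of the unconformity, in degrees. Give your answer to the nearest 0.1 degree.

Let the plane be z = a·E + b·N + c.
BH-8−BH-7: −161a − 35b = 13;  BH-9−BH-7: −367a − 19b = 77.6.
Solving gives a = −0.25230, b = 0.78915.
Gradient magnitude |∇z| = √(a² + b²) = √(0.06365 + 0.62275) = 0.82850.
True dip = arctan(0.82850) = 39.6°, dipping toward SSE (azimuth ≈ 162°).

39.6°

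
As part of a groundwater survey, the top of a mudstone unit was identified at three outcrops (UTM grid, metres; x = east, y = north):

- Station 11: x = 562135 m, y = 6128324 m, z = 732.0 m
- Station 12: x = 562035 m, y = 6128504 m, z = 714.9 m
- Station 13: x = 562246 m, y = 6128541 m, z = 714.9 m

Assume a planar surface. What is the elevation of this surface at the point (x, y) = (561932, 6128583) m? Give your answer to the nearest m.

706 m

Let the plane be z = a·x + b·y + c.
Station 12−Station 11: −100a + 180b = −17.1;  Station 13−Station 11: 111a + 217b = −17.1.
Solving gives a = 0.01517994, b = −0.08656670.
Then c = 732 − a·562135 − b·6128324 = 522707.60.
At (561932, 6128583): z = 8530.1 − 530531.2 + 522707.60 = 706.5 m.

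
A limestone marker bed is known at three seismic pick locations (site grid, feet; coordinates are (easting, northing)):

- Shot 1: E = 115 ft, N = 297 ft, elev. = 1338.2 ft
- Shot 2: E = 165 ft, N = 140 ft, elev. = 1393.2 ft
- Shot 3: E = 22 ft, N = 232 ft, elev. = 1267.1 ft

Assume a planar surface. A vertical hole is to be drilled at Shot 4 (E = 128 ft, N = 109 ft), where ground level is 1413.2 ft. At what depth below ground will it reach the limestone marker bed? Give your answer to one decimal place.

Two edge vectors: Shot 1→Shot 2 = (50, -157, 55), Shot 1→Shot 3 = (-93, -65, -71.1).
Normal n = (Shot 1→Shot 2) × (Shot 1→Shot 3) = (14737.7, -1560, -17851).
So ∂z/∂E = −n_x/n_z = 0.82560 and ∂z/∂N = −n_y/n_z = −0.08739.
Intercept c from Shot 1: 1338.2 − 94.94 + 25.95 = 1269.21.
At (128, 109): z_contact = 105.68 − 9.53 + 1269.21 = 1365.36 ft.
Depth below ground = 1413.2 − 1365.36 = 47.8 ft.

47.8 ft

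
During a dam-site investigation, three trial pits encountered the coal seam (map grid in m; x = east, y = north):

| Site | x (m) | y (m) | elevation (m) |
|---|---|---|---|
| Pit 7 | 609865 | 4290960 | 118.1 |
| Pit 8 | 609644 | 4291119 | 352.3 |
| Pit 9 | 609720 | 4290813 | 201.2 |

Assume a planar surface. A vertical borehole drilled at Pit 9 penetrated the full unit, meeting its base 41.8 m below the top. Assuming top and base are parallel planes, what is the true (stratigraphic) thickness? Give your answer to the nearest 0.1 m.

Two edge vectors: Pit 7→Pit 8 = (-221, 159, 234.2), Pit 7→Pit 9 = (-145, -147, 83.1).
Normal n = (Pit 7→Pit 8) × (Pit 7→Pit 9) = (47640.3, -15593.9, 55542).
So ∂z/∂x = −n_x/n_z = −0.85773 and ∂z/∂y = −n_y/n_z = 0.28076.
|∇z| = √(a²+b²) = 0.90252, so dip δ = arctan(0.90252) = 42.07°.
True thickness = vertical thickness × cos δ = 41.8 × cos 42.07° = 31.0 m.

31.0 m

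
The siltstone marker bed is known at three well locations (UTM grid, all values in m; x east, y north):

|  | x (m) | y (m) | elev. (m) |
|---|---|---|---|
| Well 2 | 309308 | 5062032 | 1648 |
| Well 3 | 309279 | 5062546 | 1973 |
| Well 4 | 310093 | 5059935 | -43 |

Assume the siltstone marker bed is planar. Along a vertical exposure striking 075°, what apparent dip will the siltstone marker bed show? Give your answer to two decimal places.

Two edge vectors: Well 2→Well 3 = (-29, 514, 325), Well 2→Well 4 = (785, -2097, -1691).
Normal n = (Well 2→Well 3) × (Well 2→Well 4) = (-187649, 206086, -342677).
So ∂z/∂x = −n_x/n_z = −0.54760 and ∂z/∂y = −n_y/n_z = 0.60140.
Unit vector along 075° is (sin 75°, cos 75°) = (0.9659, 0.2588).
Slope in that direction = a·(0.9659) + b·(0.2588) = −0.37328.
Apparent dip = arctan|0.37328| = 20.47° (true dip is 39.1°, so apparent ≤ true as expected).

20.47°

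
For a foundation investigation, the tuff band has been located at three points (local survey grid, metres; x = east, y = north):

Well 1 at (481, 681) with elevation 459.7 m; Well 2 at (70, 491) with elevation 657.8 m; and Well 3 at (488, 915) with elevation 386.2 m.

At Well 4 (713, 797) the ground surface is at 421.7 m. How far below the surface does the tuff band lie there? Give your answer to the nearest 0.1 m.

Let the plane be z = a·x + b·y + c.
Well 2−Well 1: −411a − 190b = 198.1;  Well 3−Well 1: 7a + 234b = −73.5.
Solving gives a = −0.34151, b = −0.30389.
Then c = 459.7 − a·481 − b·681 = 830.91.
At (713, 797): z_contact = −243.50 − 242.20 + 830.91 = 345.22 m.
Depth below ground = 421.7 − 345.22 = 76.5 m.

76.5 m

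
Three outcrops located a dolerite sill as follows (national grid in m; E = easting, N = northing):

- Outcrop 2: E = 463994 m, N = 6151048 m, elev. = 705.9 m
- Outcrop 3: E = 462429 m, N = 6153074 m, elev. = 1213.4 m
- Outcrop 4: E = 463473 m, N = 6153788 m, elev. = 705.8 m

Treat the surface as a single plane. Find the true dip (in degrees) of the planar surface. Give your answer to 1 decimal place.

23.7°

Two edge vectors: Outcrop 2→Outcrop 3 = (-1565, 2026, 507.5), Outcrop 2→Outcrop 4 = (-521, 2740, -0.1).
Normal n = (Outcrop 2→Outcrop 3) × (Outcrop 2→Outcrop 4) = (-1390752.6, -264564, -3232554).
So ∂z/∂E = −n_x/n_z = −0.43023 and ∂z/∂N = −n_y/n_z = −0.08184.
Gradient magnitude |∇z| = √(a² + b²) = √(0.18510 + 0.00670) = 0.43795.
True dip = arctan(0.43795) = 23.7°, dipping toward E (azimuth ≈ 079°).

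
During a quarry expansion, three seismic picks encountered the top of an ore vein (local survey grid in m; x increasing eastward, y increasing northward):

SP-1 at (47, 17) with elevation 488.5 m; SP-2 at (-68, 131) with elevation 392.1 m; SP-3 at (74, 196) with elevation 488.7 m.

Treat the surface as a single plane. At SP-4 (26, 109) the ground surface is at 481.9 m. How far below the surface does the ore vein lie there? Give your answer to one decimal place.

Let the plane be z = a·x + b·y + c.
SP-2−SP-1: −115a + 114b = −96.4;  SP-3−SP-1: 27a + 179b = 0.2.
Solving gives a = 0.73019, b = −0.10902.
Then c = 488.5 − a·47 − b·17 = 456.03.
At (26, 109): z_contact = 18.98 − 11.88 + 456.03 = 463.14 m.
Depth below ground = 481.9 − 463.14 = 18.8 m.

18.8 m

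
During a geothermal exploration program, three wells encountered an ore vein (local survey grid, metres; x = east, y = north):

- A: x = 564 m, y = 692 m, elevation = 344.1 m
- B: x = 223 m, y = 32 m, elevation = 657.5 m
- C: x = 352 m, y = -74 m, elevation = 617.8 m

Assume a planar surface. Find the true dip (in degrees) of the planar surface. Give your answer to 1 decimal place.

Let the plane be z = a·x + b·y + c.
B−A: −341a − 660b = 313.4;  C−A: −212a − 766b = 273.7.
Solving gives a = −0.48994, b = −0.22171.
Gradient magnitude |∇z| = √(a² + b²) = √(0.24004 + 0.04916) = 0.53777.
True dip = arctan(0.53777) = 28.3°, dipping toward ENE (azimuth ≈ 066°).

28.3°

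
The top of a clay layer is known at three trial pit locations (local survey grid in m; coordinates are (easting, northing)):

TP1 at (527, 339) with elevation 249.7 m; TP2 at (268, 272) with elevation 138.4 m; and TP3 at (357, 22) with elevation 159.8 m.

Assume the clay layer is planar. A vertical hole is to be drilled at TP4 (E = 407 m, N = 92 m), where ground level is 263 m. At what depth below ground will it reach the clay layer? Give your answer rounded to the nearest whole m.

78 m

Let the plane be z = a·E + b·N + c.
TP2−TP1: −259a − 67b = −111.3;  TP3−TP1: −170a − 317b = −89.9.
Solving gives a = 0.41377, b = 0.06170.
Then c = 249.7 − a·527 − b·339 = 10.73.
At (407, 92): z_contact = 168.4 + 5.7 + 10.73 = 184.8 m.
Depth below ground = 263 − 184.8 = 78 m.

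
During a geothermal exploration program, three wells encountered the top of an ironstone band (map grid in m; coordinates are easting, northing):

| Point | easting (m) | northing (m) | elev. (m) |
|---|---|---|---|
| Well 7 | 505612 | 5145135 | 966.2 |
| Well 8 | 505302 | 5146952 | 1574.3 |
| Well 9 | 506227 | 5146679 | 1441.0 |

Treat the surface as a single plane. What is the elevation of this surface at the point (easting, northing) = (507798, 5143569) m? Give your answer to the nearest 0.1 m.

350.5 m

Two edge vectors: Well 7→Well 8 = (-310, 1817, 608.1), Well 7→Well 9 = (615, 1544, 474.8).
Normal n = (Well 7→Well 8) × (Well 7→Well 9) = (-76194.8, 521169.5, -1596095).
So ∂z/∂easting = −n_x/n_z = −0.047738261 and ∂z/∂northing = −n_y/n_z = 0.326527870.
Intercept c from Well 7: 966.2 + 24137.04 − 1680029.97 = −1654926.73.
At (507798, 5143569): z = −24241.4 + 1679518.6 − 1654926.73 = 350.5 m.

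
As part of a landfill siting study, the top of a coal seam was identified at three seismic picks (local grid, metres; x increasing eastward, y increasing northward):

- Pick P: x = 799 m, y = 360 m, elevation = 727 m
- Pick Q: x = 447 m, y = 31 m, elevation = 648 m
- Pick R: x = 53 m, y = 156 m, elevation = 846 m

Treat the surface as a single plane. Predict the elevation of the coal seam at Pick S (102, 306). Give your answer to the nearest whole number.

Two edge vectors: Pick P→Pick Q = (-352, -329, -79), Pick P→Pick R = (-746, -204, 119).
Normal n = (Pick P→Pick Q) × (Pick P→Pick R) = (-55267, 100822, -173626).
So ∂z/∂x = −n_x/n_z = −0.31831 and ∂z/∂y = −n_y/n_z = 0.58068.
Intercept c from Pick P: 727 + 254.33 − 209.05 = 772.28.
At (102, 306): z = −32.5 + 177.7 + 772.28 = 917.5 m.

918 m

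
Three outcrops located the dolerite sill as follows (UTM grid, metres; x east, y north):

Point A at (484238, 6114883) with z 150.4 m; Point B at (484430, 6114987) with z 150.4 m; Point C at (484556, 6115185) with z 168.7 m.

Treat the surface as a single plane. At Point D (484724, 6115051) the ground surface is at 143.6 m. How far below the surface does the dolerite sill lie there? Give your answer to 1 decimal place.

6.6 m

Two edge vectors: Point A→Point B = (192, 104, 0), Point A→Point C = (318, 302, 18.3).
Normal n = (Point A→Point B) × (Point A→Point C) = (1903.2, -3513.6, 24912).
So ∂z/∂x = −n_x/n_z = −0.076396917 and ∂z/∂y = −n_y/n_z = 0.141040462.
Intercept c from Point A: 150.4 + 36994.29 − 862445.93 = −825301.24.
At (484724, 6115051): z_contact = −37031.42 + 862469.62 − 825301.24 = 136.97 m.
Depth below ground = 143.6 − 136.97 = 6.6 m.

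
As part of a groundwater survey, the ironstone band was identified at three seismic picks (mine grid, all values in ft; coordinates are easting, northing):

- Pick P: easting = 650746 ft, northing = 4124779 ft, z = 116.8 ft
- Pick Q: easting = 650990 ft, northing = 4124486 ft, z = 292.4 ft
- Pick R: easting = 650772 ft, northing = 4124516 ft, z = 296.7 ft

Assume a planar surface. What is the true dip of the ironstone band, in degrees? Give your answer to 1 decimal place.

35.2°

Let the plane be z = a·easting + b·northing + c.
Pick Q−Pick P: 244a − 293b = 175.6;  Pick R−Pick P: 26a − 263b = 179.9.
Solving gives a = −0.11543, b = −0.69544.
Gradient magnitude |∇z| = √(a² + b²) = √(0.01332 + 0.48364) = 0.70496.
True dip = arctan(0.70496) = 35.2°, dipping toward N (azimuth ≈ 009°).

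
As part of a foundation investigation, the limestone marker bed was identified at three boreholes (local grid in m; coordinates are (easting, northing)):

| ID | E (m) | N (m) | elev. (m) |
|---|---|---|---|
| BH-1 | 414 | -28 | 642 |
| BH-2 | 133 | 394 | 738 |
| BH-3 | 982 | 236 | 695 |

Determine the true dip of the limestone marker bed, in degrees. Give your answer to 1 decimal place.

12.5°

Let the plane be z = a·E + b·N + c.
BH-2−BH-1: −281a + 422b = 96;  BH-3−BH-1: 568a + 264b = 53.
Solving gives a = −0.00949, b = 0.22117.
Gradient magnitude |∇z| = √(a² + b²) = √(0.00009 + 0.04892) = 0.22137.
True dip = arctan(0.22137) = 12.5°, dipping toward S (azimuth ≈ 178°).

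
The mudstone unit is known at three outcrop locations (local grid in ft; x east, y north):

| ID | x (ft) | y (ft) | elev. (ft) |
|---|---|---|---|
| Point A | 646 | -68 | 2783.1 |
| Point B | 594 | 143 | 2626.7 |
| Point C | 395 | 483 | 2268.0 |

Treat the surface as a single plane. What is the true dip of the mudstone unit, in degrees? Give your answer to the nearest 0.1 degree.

Let the plane be z = a·x + b·y + c.
Point B−Point A: −52a + 211b = −156.4;  Point C−Point A: −251a + 551b = −515.1.
Solving gives a = 0.92598, b = −0.51303.
Gradient magnitude |∇z| = √(a² + b²) = √(0.85744 + 0.26320) = 1.05860.
True dip = arctan(1.05860) = 46.6°, dipping toward WNW (azimuth ≈ 299°).

46.6°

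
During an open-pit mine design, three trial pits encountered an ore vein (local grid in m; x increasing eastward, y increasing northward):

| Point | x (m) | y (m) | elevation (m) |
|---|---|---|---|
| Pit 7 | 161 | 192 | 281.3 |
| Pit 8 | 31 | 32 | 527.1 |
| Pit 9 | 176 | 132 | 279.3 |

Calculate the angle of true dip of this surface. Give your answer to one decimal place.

Two edge vectors: Pit 7→Pit 8 = (-130, -160, 245.8), Pit 7→Pit 9 = (15, -60, -2).
Normal n = (Pit 7→Pit 8) × (Pit 7→Pit 9) = (15068, 3427, 10200).
So ∂z/∂x = −n_x/n_z = −1.47725 and ∂z/∂y = −n_y/n_z = −0.33598.
Gradient magnitude |∇z| = √(a² + b²) = √(2.18228 + 0.11288) = 1.51498.
True dip = arctan(1.51498) = 56.6°, dipping toward ENE (azimuth ≈ 077°).

56.6°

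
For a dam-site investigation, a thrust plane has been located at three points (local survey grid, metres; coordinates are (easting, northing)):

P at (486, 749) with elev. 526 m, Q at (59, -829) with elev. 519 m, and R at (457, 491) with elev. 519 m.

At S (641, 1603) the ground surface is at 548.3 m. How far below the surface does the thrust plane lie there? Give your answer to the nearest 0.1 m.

Two edge vectors: P→Q = (-427, -1578, -7), P→R = (-29, -258, -7).
Normal n = (P→Q) × (P→R) = (9240, -2786, 64404).
So ∂z/∂E = −n_x/n_z = −0.143469 and ∂z/∂N = −n_y/n_z = 0.043258.
Intercept c from P: 526 + 69.73 − 32.40 = 563.33.
At (641, 1603): z_contact = −91.96 + 69.34 + 563.33 = 540.70 m.
Depth below ground = 548.3 − 540.70 = 7.6 m.

7.6 m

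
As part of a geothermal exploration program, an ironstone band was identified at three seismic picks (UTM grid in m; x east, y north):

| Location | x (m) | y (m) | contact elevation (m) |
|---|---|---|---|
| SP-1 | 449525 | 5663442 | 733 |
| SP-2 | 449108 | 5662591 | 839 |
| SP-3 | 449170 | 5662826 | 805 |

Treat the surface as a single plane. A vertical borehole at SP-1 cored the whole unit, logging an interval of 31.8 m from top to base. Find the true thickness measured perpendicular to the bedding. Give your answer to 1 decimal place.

Let the plane be z = a·x + b·y + c.
SP-2−SP-1: −417a − 851b = 106;  SP-3−SP-1: −355a − 616b = 72.
Solving gives a = 0.08896, b = −0.16815.
|∇z| = √(a²+b²) = 0.19023, so dip δ = arctan(0.19023) = 10.77°.
True thickness = vertical thickness × cos δ = 31.8 × cos 10.77° = 31.2 m.

31.2 m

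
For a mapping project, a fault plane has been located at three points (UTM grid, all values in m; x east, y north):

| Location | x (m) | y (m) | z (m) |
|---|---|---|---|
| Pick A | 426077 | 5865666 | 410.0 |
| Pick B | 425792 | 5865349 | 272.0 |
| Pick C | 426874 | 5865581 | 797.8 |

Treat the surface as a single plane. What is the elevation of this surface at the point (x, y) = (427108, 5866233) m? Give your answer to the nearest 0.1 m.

Let the plane be z = a·x + b·y + c.
Pick B−Pick A: −285a − 317b = −138;  Pick C−Pick A: 797a − 85b = 387.8.
Solving gives a = 0.486367806, b = −0.001939510.
Then c = 410 − a·426077 − b·5865666 = −195443.62.
At (427108, 5866233): z = 207731.6 − 11377.6 − 195443.62 = 910.3 m.

910.3 m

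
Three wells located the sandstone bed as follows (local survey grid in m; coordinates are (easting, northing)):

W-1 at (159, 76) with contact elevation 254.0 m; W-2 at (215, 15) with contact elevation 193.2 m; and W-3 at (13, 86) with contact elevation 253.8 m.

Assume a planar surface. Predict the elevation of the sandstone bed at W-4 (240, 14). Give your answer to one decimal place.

194.0 m

Let the plane be z = a·E + b·N + c.
W-2−W-1: 56a − 61b = −60.8;  W-3−W-1: −146a + 10b = −0.2.
Solving gives a = 0.07431, b = 1.06494.
Then c = 254 − a·159 − b·76 = 161.25.
At (240, 14): z = 17.8 + 14.9 + 161.25 = 194.0 m.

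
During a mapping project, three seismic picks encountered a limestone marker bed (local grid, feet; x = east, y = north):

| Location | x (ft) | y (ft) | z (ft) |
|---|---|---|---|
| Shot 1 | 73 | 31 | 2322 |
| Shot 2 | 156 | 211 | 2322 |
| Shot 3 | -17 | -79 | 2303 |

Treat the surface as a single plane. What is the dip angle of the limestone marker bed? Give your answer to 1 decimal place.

Let the plane be z = a·x + b·y + c.
Shot 2−Shot 1: 83a + 180b = 0;  Shot 3−Shot 1: −90a − 110b = −19.
Solving gives a = 0.48373, b = −0.22306.
Gradient magnitude |∇z| = √(a² + b²) = √(0.23400 + 0.04975) = 0.53268.
True dip = arctan(0.53268) = 28.0°, dipping toward WNW (azimuth ≈ 295°).

28.0°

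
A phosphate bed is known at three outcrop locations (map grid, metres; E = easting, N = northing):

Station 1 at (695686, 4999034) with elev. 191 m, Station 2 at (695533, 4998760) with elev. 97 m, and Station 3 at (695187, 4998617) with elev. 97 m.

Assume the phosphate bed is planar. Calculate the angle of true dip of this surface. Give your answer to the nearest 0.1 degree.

Two edge vectors: Station 1→Station 2 = (-153, -274, -94), Station 1→Station 3 = (-499, -417, -94).
Normal n = (Station 1→Station 2) × (Station 1→Station 3) = (-13442, 32524, -72925).
So ∂z/∂E = −n_x/n_z = −0.18433 and ∂z/∂N = −n_y/n_z = 0.44599.
Gradient magnitude |∇z| = √(a² + b²) = √(0.03398 + 0.19891) = 0.48258.
True dip = arctan(0.48258) = 25.8°, dipping toward SSE (azimuth ≈ 158°).

25.8°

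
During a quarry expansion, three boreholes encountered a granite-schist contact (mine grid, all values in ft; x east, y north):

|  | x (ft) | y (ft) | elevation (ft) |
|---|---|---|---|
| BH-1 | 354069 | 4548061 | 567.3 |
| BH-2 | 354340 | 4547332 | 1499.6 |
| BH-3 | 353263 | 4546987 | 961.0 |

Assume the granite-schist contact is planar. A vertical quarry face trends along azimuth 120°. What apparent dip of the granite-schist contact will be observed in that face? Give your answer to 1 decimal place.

Let the plane be z = a·x + b·y + c.
BH-2−BH-1: 271a − 729b = 932.3;  BH-3−BH-1: −806a − 1074b = 393.7.
Solving gives a = 0.81295, b = −0.97667.
Unit vector along 120° is (sin 120°, cos 120°) = (0.8660, -0.5000).
Slope in that direction = a·(0.8660) + b·(-0.5000) = 1.19237.
Apparent dip = arctan|1.19237| = 50.0° (true dip is 51.8°, so apparent ≤ true as expected).

50.0°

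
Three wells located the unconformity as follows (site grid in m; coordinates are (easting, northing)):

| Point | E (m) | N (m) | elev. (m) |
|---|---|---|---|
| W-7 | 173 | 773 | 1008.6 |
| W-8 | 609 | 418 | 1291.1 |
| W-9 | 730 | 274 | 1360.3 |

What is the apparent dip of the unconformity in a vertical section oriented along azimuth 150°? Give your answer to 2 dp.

13.01°

Two edge vectors: W-7→W-8 = (436, -355, 282.5), W-7→W-9 = (557, -499, 351.7).
Normal n = (W-7→W-8) × (W-7→W-9) = (16114, 4011.3, -19829).
So ∂z/∂E = −n_x/n_z = 0.81265 and ∂z/∂N = −n_y/n_z = 0.20229.
Unit vector along 150° is (sin 150°, cos 150°) = (0.5000, -0.8660).
Slope in that direction = a·(0.5000) + b·(-0.8660) = 0.23113.
Apparent dip = arctan|0.23113| = 13.01° (true dip is 39.9°, so apparent ≤ true as expected).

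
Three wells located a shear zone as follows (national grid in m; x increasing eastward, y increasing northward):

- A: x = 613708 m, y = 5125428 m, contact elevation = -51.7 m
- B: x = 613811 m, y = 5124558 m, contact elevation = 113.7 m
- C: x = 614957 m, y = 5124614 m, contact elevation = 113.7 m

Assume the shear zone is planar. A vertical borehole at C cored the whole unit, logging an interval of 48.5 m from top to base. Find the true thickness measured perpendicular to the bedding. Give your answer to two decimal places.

Two edge vectors: A→B = (103, -870, 165.4), A→C = (1249, -814, 165.4).
Normal n = (A→B) × (A→C) = (-9262.4, 189548.4, 1002788).
So ∂z/∂x = −n_x/n_z = 0.00924 and ∂z/∂y = −n_y/n_z = −0.18902.
|∇z| = √(a²+b²) = 0.18925, so dip δ = arctan(0.18925) = 10.72°.
True thickness = vertical thickness × cos δ = 48.5 × cos 10.72° = 47.65 m.

47.65 m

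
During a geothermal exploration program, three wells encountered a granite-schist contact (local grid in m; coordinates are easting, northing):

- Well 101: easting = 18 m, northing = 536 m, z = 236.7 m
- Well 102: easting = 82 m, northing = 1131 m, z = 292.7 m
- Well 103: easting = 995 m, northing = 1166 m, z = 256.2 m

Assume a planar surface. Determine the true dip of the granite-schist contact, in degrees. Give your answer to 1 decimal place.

6.2°

Two edge vectors: Well 101→Well 102 = (64, 595, 56), Well 101→Well 103 = (977, 630, 19.5).
Normal n = (Well 101→Well 102) × (Well 101→Well 103) = (-23677.5, 53464, -540995).
So ∂z/∂easting = −n_x/n_z = −0.04377 and ∂z/∂northing = −n_y/n_z = 0.09883.
Gradient magnitude |∇z| = √(a² + b²) = √(0.00192 + 0.00977) = 0.10808.
True dip = arctan(0.10808) = 6.2°, dipping toward SSE (azimuth ≈ 156°).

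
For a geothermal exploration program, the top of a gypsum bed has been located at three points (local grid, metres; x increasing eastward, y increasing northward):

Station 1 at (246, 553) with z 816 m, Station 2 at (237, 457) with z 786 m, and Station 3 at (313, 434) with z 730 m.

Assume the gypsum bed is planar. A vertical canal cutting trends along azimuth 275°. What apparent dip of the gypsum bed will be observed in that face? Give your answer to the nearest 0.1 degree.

Two edge vectors: Station 1→Station 2 = (-9, -96, -30), Station 1→Station 3 = (67, -119, -86).
Normal n = (Station 1→Station 2) × (Station 1→Station 3) = (4686, -2784, 7503).
So ∂z/∂x = −n_x/n_z = −0.62455 and ∂z/∂y = −n_y/n_z = 0.37105.
Unit vector along 275° is (sin 275°, cos 275°) = (-0.9962, 0.0872).
Slope in that direction = a·(-0.9962) + b·(0.0872) = 0.65451.
Apparent dip = arctan|0.65451| = 33.2° (true dip is 36.0°, so apparent ≤ true as expected).

33.2°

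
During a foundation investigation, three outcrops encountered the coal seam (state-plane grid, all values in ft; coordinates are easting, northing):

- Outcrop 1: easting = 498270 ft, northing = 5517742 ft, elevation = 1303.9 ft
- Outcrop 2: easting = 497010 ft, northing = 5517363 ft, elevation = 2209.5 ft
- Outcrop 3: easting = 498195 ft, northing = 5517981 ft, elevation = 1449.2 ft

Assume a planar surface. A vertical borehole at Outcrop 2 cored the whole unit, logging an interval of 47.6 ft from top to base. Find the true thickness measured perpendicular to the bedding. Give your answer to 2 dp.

Two edge vectors: Outcrop 1→Outcrop 2 = (-1260, -379, 905.6), Outcrop 1→Outcrop 3 = (-75, 239, 145.3).
Normal n = (Outcrop 1→Outcrop 2) × (Outcrop 1→Outcrop 3) = (-271507.1, 115158, -329565).
So ∂z/∂easting = −n_x/n_z = −0.82383 and ∂z/∂northing = −n_y/n_z = 0.34942.
|∇z| = √(a²+b²) = 0.89487, so dip δ = arctan(0.89487) = 41.82°.
True thickness = vertical thickness × cos δ = 47.6 × cos 41.82° = 35.47 ft.

35.47 ft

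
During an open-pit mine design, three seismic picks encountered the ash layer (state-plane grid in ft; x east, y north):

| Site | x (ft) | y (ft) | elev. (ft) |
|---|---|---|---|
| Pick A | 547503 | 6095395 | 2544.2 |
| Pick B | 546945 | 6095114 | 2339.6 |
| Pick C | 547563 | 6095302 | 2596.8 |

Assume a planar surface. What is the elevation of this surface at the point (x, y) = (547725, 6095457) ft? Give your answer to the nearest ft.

2638 ft

Let the plane be z = a·x + b·y + c.
Pick B−Pick A: −558a − 281b = −204.6;  Pick C−Pick A: 60a − 93b = 52.6.
Solving gives a = 0.49172994, b = −0.24834628.
Then c = 2544.2 − a·547503 − b·6095395 = 1247089.25.
At (547725, 6095457): z = 269332.8 − 1513784.1 + 1247089.25 = 2638.0 ft.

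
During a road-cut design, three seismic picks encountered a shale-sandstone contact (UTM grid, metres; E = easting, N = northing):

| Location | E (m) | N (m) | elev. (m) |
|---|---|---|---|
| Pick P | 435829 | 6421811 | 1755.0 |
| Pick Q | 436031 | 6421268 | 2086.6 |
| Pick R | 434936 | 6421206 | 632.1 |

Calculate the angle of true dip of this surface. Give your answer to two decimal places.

53.26°

Let the plane be z = a·E + b·N + c.
Pick Q−Pick P: 202a − 543b = 331.6;  Pick R−Pick P: −893a − 605b = −1122.9.
Solving gives a = 1.33477, b = −0.11414.
Gradient magnitude |∇z| = √(a² + b²) = √(1.78162 + 0.01303) = 1.33964.
True dip = arctan(1.33964) = 53.26°, dipping toward W (azimuth ≈ 275°).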